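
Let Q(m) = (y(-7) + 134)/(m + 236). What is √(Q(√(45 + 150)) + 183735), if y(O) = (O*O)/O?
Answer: √(43361587 + 183735*√195)/√(236 + √195) ≈ 428.64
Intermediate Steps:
y(O) = O (y(O) = O²/O = O)
Q(m) = 127/(236 + m) (Q(m) = (-7 + 134)/(m + 236) = 127/(236 + m))
√(Q(√(45 + 150)) + 183735) = √(127/(236 + √(45 + 150)) + 183735) = √(127/(236 + √195) + 183735) = √(183735 + 127/(236 + √195))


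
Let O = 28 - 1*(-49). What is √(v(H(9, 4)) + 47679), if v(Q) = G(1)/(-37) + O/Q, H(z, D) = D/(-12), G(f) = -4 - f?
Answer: √64956497/37 ≈ 217.83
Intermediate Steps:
H(z, D) = -D/12 (H(z, D) = D*(-1/12) = -D/12)
O = 77 (O = 28 + 49 = 77)
v(Q) = 5/37 + 77/Q (v(Q) = (-4 - 1*1)/(-37) + 77/Q = (-4 - 1)*(-1/37) + 77/Q = -5*(-1/37) + 77/Q = 5/37 + 77/Q)
√(v(H(9, 4)) + 47679) = √((5/37 + 77/((-1/12*4))) + 47679) = √((5/37 + 77/(-⅓)) + 47679) = √((5/37 + 77*(-3)) + 47679) = √((5/37 - 231) + 47679) = √(-8542/37 + 47679) = √(1755581/37) = √64956497/37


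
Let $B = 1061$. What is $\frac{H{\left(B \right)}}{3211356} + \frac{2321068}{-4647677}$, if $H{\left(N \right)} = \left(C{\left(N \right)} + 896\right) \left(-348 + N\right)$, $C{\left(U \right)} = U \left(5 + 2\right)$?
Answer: $\frac{20126929325215}{14925345420012} \approx 1.3485$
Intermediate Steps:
$C{\left(U \right)} = 7 U$ ($C{\left(U \right)} = U 7 = 7 U$)
$H{\left(N \right)} = \left(-348 + N\right) \left(896 + 7 N\right)$ ($H{\left(N \right)} = \left(7 N + 896\right) \left(-348 + N\right) = \left(896 + 7 N\right) \left(-348 + N\right) = \left(-348 + N\right) \left(896 + 7 N\right)$)
$\frac{H{\left(B \right)}}{3211356} + \frac{2321068}{-4647677} = \frac{-311808 - 1633940 + 7 \cdot 1061^{2}}{3211356} + \frac{2321068}{-4647677} = \left(-311808 - 1633940 + 7 \cdot 1125721\right) \frac{1}{3211356} + 2321068 \left(- \frac{1}{4647677}\right) = \left(-311808 - 1633940 + 7880047\right) \frac{1}{3211356} - \frac{2321068}{4647677} = 5934299 \cdot \frac{1}{3211356} - \frac{2321068}{4647677} = \frac{5934299}{3211356} - \frac{2321068}{4647677} = \frac{20126929325215}{14925345420012}$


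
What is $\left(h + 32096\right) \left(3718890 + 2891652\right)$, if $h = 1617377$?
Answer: $10903910544366$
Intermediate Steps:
$\left(h + 32096\right) \left(3718890 + 2891652\right) = \left(1617377 + 32096\right) \left(3718890 + 2891652\right) = 1649473 \cdot 6610542 = 10903910544366$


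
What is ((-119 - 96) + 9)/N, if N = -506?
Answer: 103/253 ≈ 0.40711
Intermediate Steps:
((-119 - 96) + 9)/N = ((-119 - 96) + 9)/(-506) = (-215 + 9)*(-1/506) = -206*(-1/506) = 103/253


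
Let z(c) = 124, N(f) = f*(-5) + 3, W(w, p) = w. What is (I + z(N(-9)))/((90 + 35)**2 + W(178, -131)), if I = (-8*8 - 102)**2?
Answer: 27680/15803 ≈ 1.7516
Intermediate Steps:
N(f) = 3 - 5*f (N(f) = -5*f + 3 = 3 - 5*f)
I = 27556 (I = (-64 - 102)**2 = (-166)**2 = 27556)
(I + z(N(-9)))/((90 + 35)**2 + W(178, -131)) = (27556 + 124)/((90 + 35)**2 + 178) = 27680/(125**2 + 178) = 27680/(15625 + 178) = 27680/15803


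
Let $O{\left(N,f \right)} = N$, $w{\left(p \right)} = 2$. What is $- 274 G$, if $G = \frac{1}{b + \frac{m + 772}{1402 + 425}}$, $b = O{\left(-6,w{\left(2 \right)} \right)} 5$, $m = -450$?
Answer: $\frac{35757}{3892} \approx 9.1873$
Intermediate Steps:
$b = -30$ ($b = \left(-6\right) 5 = -30$)
$G = - \frac{261}{7784}$ ($G = \frac{1}{-30 + \frac{-450 + 772}{1402 + 425}} = \frac{1}{-30 + \frac{322}{1827}} = \frac{1}{-30 + 322 \cdot \frac{1}{1827}} = \frac{1}{-30 + \frac{46}{261}} = \frac{1}{- \frac{7784}{261}} = - \frac{261}{7784} \approx -0.03353$)
$- 274 G = \left(-274\right) \left(- \frac{261}{7784}\right) = \frac{35757}{3892}$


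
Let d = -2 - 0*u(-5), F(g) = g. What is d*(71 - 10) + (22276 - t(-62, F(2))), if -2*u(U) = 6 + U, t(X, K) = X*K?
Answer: 22278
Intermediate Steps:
t(X, K) = K*X
u(U) = -3 - U/2 (u(U) = -(6 + U)/2 = -3 - U/2)
d = -2 (d = -2 - 0*(-3 - ½*(-5)) = -2 - 0*(-3 + 5/2) = -2 - 0*(-1)/2 = -2 - 1*0 = -2 + 0 = -2)
d*(71 - 10) + (22276 - t(-62, F(2))) = -2*(71 - 10) + (22276 - 2*(-62)) = -2*61 + (22276 - 1*(-124)) = -122 + (22276 + 124) = -122 + 22400 = 22278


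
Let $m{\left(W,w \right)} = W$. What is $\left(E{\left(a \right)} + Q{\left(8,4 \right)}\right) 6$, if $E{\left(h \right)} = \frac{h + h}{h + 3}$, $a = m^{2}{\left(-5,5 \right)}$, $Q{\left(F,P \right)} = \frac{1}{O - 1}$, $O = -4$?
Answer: $\frac{333}{35} \approx 9.5143$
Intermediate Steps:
$Q{\left(F,P \right)} = - \frac{1}{5}$ ($Q{\left(F,P \right)} = \frac{1}{-4 - 1} = \frac{1}{-5} = - \frac{1}{5}$)
$a = 25$ ($a = \left(-5\right)^{2} = 25$)
$E{\left(h \right)} = \frac{2 h}{3 + h}$
$\left(E{\left(a \right)} + Q{\left(8,4 \right)}\right) 6 = \left(2 \cdot 25 \frac{1}{3 + 25} - \frac{1}{5}\right) 6 = \left(2 \cdot 25 \cdot \frac{1}{28} - \frac{1}{5}\right) 6 = \left(\frac{25}{14} - \frac{1}{5}\right) 6 = \frac{111}{70} \cdot 6 = \frac{333}{35}$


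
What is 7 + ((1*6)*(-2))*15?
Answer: -173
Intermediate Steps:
7 + ((1*6)*(-2))*15 = 7 + (6*(-2))*15 = 7 - 12*15 = 7 - 180 = -173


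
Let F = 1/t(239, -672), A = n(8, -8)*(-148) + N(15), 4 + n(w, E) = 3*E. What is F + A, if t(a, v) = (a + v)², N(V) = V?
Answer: 779766752/187489 ≈ 4159.0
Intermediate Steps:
n(w, E) = -4 + 3*E
A = 4159 (A = (-4 + 3*(-8))*(-148) + 15 = (-4 - 24)*(-148) + 15 = -28*(-148) + 15 = 4144 + 15 = 4159)
F = 1/187489 (F = 1/((239 - 672)²) = 1/((-433)²) = 1/187489 ≈ 5.3336e-6)
F + A = 1/187489 + 4159 = 779766752/187489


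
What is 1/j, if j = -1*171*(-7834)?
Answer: 1/1339614 ≈ 7.4648e-7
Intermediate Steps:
j = 1339614 (j = -171*(-7834) = 1339614)
1/j = 1/1339614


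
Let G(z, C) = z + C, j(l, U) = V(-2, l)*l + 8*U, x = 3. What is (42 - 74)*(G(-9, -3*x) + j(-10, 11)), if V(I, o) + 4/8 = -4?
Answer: -3680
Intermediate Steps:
V(I, o) = -9/2 (V(I, o) = -½ - 4 = -9/2)
j(l, U) = 8*U - 9*l/2 (j(l, U) = -9*l/2 + 8*U = 8*U - 9*l/2)
G(z, C) = C + z
(42 - 74)*(G(-9, -3*x) + j(-10, 11)) = (42 - 74)*((-3*3 - 9) + (8*11 - 9/2*(-10))) = -32*((-9 - 9) + (88 + 45)) = -32*(-18 + 133) = -32*115 = -3680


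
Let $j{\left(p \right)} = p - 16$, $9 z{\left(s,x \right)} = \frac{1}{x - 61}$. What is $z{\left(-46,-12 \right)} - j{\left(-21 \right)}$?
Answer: $\frac{24308}{657} \approx 36.998$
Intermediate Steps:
$z{\left(s,x \right)} = \frac{1}{9 \left(-61 + x\right)}$ ($z{\left(s,x \right)} = \frac{1}{9 \left(x - 61\right)} = \frac{1}{9 \left(-61 + x\right)}$)
$j{\left(p \right)} = -16 + p$ ($j{\left(p \right)} = p - 16 = -16 + p$)
$z{\left(-46,-12 \right)} - j{\left(-21 \right)} = \frac{1}{9 \left(-61 - 12\right)} - \left(-16 - 21\right) = \frac{1}{9 \left(-73\right)} - -37 = \frac{1}{9} \left(- \frac{1}{73}\right) + 37 = - \frac{1}{657} + 37 = \frac{24308}{657}$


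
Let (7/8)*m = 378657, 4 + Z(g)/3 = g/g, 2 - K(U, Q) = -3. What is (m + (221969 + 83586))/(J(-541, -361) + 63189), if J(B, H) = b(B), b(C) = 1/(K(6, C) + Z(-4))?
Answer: 20672564/1769285 ≈ 11.684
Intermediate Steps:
K(U, Q) = 5 (K(U, Q) = 2 - 1*(-3) = 2 + 3 = 5)
Z(g) = -9 (Z(g) = -12 + 3*(g/g) = -12 + 3*1 = -12 + 3 = -9)
m = 3029256/7 (m = (8/7)*378657 = 3029256/7 ≈ 4.3275e+5)
b(C) = -1/4 (b(C) = 1/(5 - 9) = 1/(-4) = -1/4)
J(B, H) = -1/4
(m + (221969 + 83586))/(J(-541, -361) + 63189) = (3029256/7 + (221969 + 83586))/(-1/4 + 63189) = (3029256/7 + 305555)/(252755/4) = (5168141/7)*(4/252755) = 20672564/1769285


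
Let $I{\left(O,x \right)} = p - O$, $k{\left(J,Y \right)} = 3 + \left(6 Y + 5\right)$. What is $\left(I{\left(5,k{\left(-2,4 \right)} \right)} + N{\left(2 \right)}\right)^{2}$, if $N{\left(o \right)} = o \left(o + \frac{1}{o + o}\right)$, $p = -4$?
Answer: $\frac{81}{4} \approx 20.25$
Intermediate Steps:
$k{\left(J,Y \right)} = 8 + 6 Y$ ($k{\left(J,Y \right)} = 3 + \left(5 + 6 Y\right) = 8 + 6 Y$)
$N{\left(o \right)} = o \left(o + \frac{1}{2 o}\right)$
$I{\left(O,x \right)} = -4 - O$
$\left(I{\left(5,k{\left(-2,4 \right)} \right)} + N{\left(2 \right)}\right)^{2} = \left(\left(-4 - 5\right) + \left(\frac{1}{2} + 2^{2}\right)\right)^{2} = \left(\left(-4 - 5\right) + \left(\frac{1}{2} + 4\right)\right)^{2} = \left(-9 + \frac{9}{2}\right)^{2} = \left(- \frac{9}{2}\right)^{2} = \frac{81}{4}$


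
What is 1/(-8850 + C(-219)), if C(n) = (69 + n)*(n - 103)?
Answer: 1/39450 ≈ 2.5349e-5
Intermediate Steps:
C(n) = (-103 + n)*(69 + n) (C(n) = (69 + n)*(-103 + n) = (-103 + n)*(69 + n))
1/(-8850 + C(-219)) = 1/(-8850 + (-7107 + (-219)**2 - 34*(-219))) = 1/(-8850 + (-7107 + 47961 + 7446)) = 1/(-8850 + 48300) = 1/39450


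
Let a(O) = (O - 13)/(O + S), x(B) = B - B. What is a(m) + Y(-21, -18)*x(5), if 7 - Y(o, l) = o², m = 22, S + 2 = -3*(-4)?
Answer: 9/32 ≈ 0.28125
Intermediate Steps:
S = 10 (S = -2 - 3*(-4) = -2 + 12 = 10)
Y(o, l) = 7 - o²
x(B) = 0
a(O) = (-13 + O)/(10 + O) (a(O) = (O - 13)/(O + 10) = (-13 + O)/(10 + O))
a(m) + Y(-21, -18)*x(5) = (-13 + 22)/(10 + 22) + (7 - 1*(-21)²)*0 = 9/32 + (7 - 1*441)*0 = (1/32)*9 + (7 - 441)*0 = 9/32 - 434*0 = 9/32 + 0 = 9/32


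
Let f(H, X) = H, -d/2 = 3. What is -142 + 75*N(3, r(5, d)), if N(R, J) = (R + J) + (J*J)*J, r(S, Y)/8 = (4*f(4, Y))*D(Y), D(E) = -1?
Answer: -157295917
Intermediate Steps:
d = -6 (d = -2*3 = -6)
r(S, Y) = -128 (r(S, Y) = 8*((4*4)*(-1)) = 8*(16*(-1)) = 8*(-16) = -128)
N(R, J) = J + R + J³ (N(R, J) = (J + R) + J²*J = (J + R) + J³ = J + R + J³)
-142 + 75*N(3, r(5, d)) = -142 + 75*(-128 + 3 + (-128)³) = -142 + 75*(-128 + 3 - 2097152) = -142 + 75*(-2097277) = -142 - 157295775 = -157295917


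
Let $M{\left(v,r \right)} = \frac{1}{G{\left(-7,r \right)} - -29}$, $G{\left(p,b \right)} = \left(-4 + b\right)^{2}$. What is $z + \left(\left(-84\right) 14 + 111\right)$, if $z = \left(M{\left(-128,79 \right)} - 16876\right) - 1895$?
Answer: $- \frac{112152743}{5654} \approx -19836.0$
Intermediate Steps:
$M{\left(v,r \right)} = \frac{1}{29 + \left(-4 + r\right)^{2}}$ ($M{\left(v,r \right)} = \frac{1}{\left(-4 + r\right)^{2} - -29} = \frac{1}{\left(-4 + r\right)^{2} + \left(-18 + 47\right)} = \frac{1}{\left(-4 + r\right)^{2} + 29} = \frac{1}{29 + \left(-4 + r\right)^{2}}$)
$z = - \frac{106131233}{5654}$ ($z = \left(\frac{1}{29 + \left(-4 + 79\right)^{2}} - 16876\right) - 1895 = \left(\frac{1}{29 + 75^{2}} - 16876\right) - 1895 = \left(\frac{1}{29 + 5625} - 16876\right) - 1895 = \left(\frac{1}{5654} - 16876\right) - 1895 = - \frac{95416903}{5654} - 1895 = - \frac{106131233}{5654} \approx -18771.0$)
$z + \left(\left(-84\right) 14 + 111\right) = - \frac{106131233}{5654} + \left(\left(-84\right) 14 + 111\right) = - \frac{106131233}{5654} + \left(-1176 + 111\right) = - \frac{106131233}{5654} - 1065 = - \frac{112152743}{5654}$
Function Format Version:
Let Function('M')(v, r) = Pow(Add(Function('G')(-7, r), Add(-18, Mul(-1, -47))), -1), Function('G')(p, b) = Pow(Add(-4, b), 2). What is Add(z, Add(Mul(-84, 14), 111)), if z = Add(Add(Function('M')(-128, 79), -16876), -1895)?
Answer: Rational(-112152743, 5654) ≈ -19836.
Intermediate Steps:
Function('M')(v, r) = Pow(Add(29, Pow(Add(-4, r), 2)), -1) (Function('M')(v, r) = Pow(Add(Pow(Add(-4, r), 2), Add(-18, Mul(-1, -47))), -1) = Pow(Add(Pow(Add(-4, r), 2), Add(-18, 47)), -1) = Pow(Add(Pow(Add(-4, r), 2), 29), -1) = Pow(Add(29, Pow(Add(-4, r), 2)), -1))
z = Rational(-106131233, 5654) (z = Add(Add(Pow(Add(29, Pow(Add(-4, 79), 2)), -1), -16876), -1895) = Add(Add(Pow(Add(29, Pow(75, 2)), -1), -16876), -1895) = Add(Add(Pow(Add(29, 5625), -1), -16876), -1895) = Add(Add(Pow(5654, -1), -16876), -1895) = Add(Add(Rational(1, 5654), -16876), -1895) = Add(Rational(-95416903, 5654), -1895) = Rational(-106131233, 5654) ≈ -18771.)
Add(z, Add(Mul(-84, 14), 111)) = Add(Rational(-106131233, 5654), Add(Mul(-84, 14), 111)) = Add(Rational(-106131233, 5654), Add(-1176, 111)) = Add(Rational(-106131233, 5654), -1065) = Rational(-112152743, 5654)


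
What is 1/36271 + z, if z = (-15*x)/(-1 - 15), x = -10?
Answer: -2720317/290168 ≈ -9.3750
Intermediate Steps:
z = -75/8 (z = (-15*(-10))/(-1 - 15) = 150/(-16) = 150*(-1/16) = -75/8 ≈ -9.3750)
1/36271 + z = 1/36271 - 75/8 = -2720317/290168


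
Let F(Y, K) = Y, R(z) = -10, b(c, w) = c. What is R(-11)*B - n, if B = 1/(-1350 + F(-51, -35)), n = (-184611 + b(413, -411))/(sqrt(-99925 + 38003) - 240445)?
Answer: -20490478080880/26999072595249 - 184198*I*sqrt(61922)/57813859947 ≈ -0.75893 - 0.00079282*I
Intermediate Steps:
n = -184198/(-240445 + I*sqrt(61922)) (n = (-184611 + 413)/(sqrt(-99925 + 38003) - 240445) = -184198/(sqrt(-61922) - 240445) = -184198/(I*sqrt(61922) - 240445) = -184198/(-240445 + I*sqrt(61922)) ≈ 0.76607 + 0.00079282*I)
B = -1/1401 (B = 1/(-1350 - 51) = 1/(-1401) = -1/1401 ≈ -0.00071378)
R(-11)*B - n = -10*(-1/1401) - (44289488110/57813859947 + 184198*I*sqrt(61922)/57813859947) = 10/1401 + (-44289488110/57813859947 - 184198*I*sqrt(61922)/57813859947) = -20490478080880/26999072595249 - 184198*I*sqrt(61922)/57813859947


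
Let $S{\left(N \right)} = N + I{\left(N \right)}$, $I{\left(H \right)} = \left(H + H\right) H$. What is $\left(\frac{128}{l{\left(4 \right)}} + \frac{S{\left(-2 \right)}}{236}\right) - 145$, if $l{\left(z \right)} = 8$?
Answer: $- \frac{15219}{118} \approx -128.97$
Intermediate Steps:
$I{\left(H \right)} = 2 H^{2}$ ($I{\left(H \right)} = 2 H H = 2 H^{2}$)
$S{\left(N \right)} = N + 2 N^{2}$
$\left(\frac{128}{l{\left(4 \right)}} + \frac{S{\left(-2 \right)}}{236}\right) - 145 = \left(\frac{128}{8} + \frac{\left(-2\right) \left(1 + 2 \left(-2\right)\right)}{236}\right) - 145 = \left(128 \cdot \frac{1}{8} + - 2 \left(1 - 4\right) \frac{1}{236}\right) - 145 = \left(16 + \left(-2\right) \left(-3\right) \frac{1}{236}\right) - 145 = \left(16 + 6 \cdot \frac{1}{236}\right) - 145 = \left(16 + \frac{3}{118}\right) - 145 = \frac{1891}{118} - 145 = - \frac{15219}{118}$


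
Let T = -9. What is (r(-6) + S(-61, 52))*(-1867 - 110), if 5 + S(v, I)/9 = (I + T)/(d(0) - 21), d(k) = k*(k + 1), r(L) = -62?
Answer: 1735806/7 ≈ 2.4797e+5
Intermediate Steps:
d(k) = k*(1 + k)
S(v, I) = -288/7 - 3*I/7 (S(v, I) = -45 + 9*((I - 9)/(0*(1 + 0) - 21)) = -45 + 9*((-9 + I)/(0*1 - 21)) = -45 + 9*((-9 + I)/(0 - 21)) = -45 + 9*((-9 + I)/(-21)) = -45 + 9*((-9 + I)*(-1/21)) = -45 + 9*(3/7 - I/21) = -45 + (27/7 - 3*I/7) = -288/7 - 3*I/7)
(r(-6) + S(-61, 52))*(-1867 - 110) = (-62 + (-288/7 - 3/7*52))*(-1867 - 110) = (-62 + (-288/7 - 156/7))*(-1977) = (-62 - 444/7)*(-1977) = -878/7*(-1977) = 1735806/7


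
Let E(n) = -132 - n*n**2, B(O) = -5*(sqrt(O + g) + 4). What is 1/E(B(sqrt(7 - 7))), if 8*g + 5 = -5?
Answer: -8*I/(-47944*I + 23375*sqrt(5)) ≈ 7.6244e-5 - 8.3121e-5*I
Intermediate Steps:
g = -5/4 (g = -5/8 + (1/8)*(-5) = -5/8 - 5/8 = -5/4 ≈ -1.2500)
B(O) = -20 - 5*sqrt(-5/4 + O) (B(O) = -5*(sqrt(O - 5/4) + 4) = -5*(sqrt(-5/4 + O) + 4) = -5*(4 + sqrt(-5/4 + O)) = -20 - 5*sqrt(-5/4 + O))
E(n) = -132 - n**3
1/E(B(sqrt(7 - 7))) = 1/(-132 - (-20 - 5*sqrt(-5 + 4*sqrt(7 - 7))/2)**3) = 1/(-132 - (-20 - 5*sqrt(-5 + 4*sqrt(0))/2)**3) = 1/(-132 - (-20 - 5*sqrt(-5 + 4*0)/2)**3) = 1/(-132 - (-20 - 5*sqrt(-5 + 0)/2)**3) = 1/(-132 - (-20 - 5*I*sqrt(5)/2)**3)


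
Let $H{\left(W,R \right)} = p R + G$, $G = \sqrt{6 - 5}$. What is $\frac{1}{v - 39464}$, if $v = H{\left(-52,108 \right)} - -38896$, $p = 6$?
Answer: $\frac{1}{81} \approx 0.012346$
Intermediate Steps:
$G = 1$ ($G = \sqrt{1} = 1$)
$H{\left(W,R \right)} = 1 + 6 R$ ($H{\left(W,R \right)} = 6 R + 1 = 1 + 6 R$)
$v = 39545$ ($v = \left(1 + 6 \cdot 108\right) - -38896 = \left(1 + 648\right) + 38896 = 649 + 38896 = 39545$)
$\frac{1}{v - 39464} = \frac{1}{39545 - 39464} = \frac{1}{81}$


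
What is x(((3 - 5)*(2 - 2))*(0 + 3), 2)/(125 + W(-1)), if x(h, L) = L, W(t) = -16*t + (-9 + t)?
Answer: 2/131 ≈ 0.015267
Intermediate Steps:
W(t) = -9 - 15*t
x(((3 - 5)*(2 - 2))*(0 + 3), 2)/(125 + W(-1)) = 2/(125 + (-9 - 15*(-1))) = 2/(125 + (-9 + 15)) = 2/(125 + 6) = 2/131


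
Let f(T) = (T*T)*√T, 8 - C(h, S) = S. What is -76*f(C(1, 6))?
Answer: -304*√2 ≈ -429.92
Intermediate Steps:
C(h, S) = 8 - S
f(T) = T^(5/2) (f(T) = T²*√T = T^(5/2))
-76*f(C(1, 6)) = -76*(8 - 1*6)^(5/2) = -76*(8 - 6)^(5/2) = -304*√2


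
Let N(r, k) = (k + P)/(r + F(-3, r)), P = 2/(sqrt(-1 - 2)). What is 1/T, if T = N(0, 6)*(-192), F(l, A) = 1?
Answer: -3/3584 - I*sqrt(3)/10752 ≈ -0.00083705 - 0.00016109*I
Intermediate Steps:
P = -2*I*sqrt(3)/3 (P = 2/(sqrt(-3)) = 2/((I*sqrt(3))) = 2*(-I*sqrt(3)/3) = -2*I*sqrt(3)/3 ≈ -1.1547*I)
N(r, k) = (k - 2*I*sqrt(3)/3)/(1 + r) (N(r, k) = (k - 2*I*sqrt(3)/3)/(r + 1) = (k - 2*I*sqrt(3)/3)/(1 + r))
T = -1152 + 128*I*sqrt(3) (T = ((6 - 2*I*sqrt(3)/3)/(1 + 0))*(-192) = ((6 - 2*I*sqrt(3)/3)/1)*(-192) = (1*(6 - 2*I*sqrt(3)/3))*(-192) = (6 - 2*I*sqrt(3)/3)*(-192) = -1152 + 128*I*sqrt(3) ≈ -1152.0 + 221.7*I)
1/T = 1/(-1152 + 128*I*sqrt(3))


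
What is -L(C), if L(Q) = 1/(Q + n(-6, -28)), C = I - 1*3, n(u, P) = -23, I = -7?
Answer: 1/33 ≈ 0.030303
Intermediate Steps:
C = -10 (C = -7 - 1*3 = -7 - 3 = -10)
L(Q) = 1/(-23 + Q) (L(Q) = 1/(Q - 23) = 1/(-23 + Q))
-L(C) = -1/(-23 - 10) = -1/(-33) = -1*(-1/33) = 1/33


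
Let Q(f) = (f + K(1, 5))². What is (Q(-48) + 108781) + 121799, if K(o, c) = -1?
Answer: 232981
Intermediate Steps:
Q(f) = (-1 + f)² (Q(f) = (f - 1)² = (-1 + f)²)
(Q(-48) + 108781) + 121799 = ((-1 - 48)² + 108781) + 121799 = ((-49)² + 108781) + 121799 = (2401 + 108781) + 121799 = 111182 + 121799 = 232981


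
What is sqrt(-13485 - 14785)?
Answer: I*sqrt(28270) ≈ 168.14*I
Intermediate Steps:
sqrt(-13485 - 14785) = sqrt(-28270) = I*sqrt(28270)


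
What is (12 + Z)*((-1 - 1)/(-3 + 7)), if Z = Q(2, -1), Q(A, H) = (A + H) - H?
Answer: -7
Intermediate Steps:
Q(A, H) = A
Z = 2
(12 + Z)*((-1 - 1)/(-3 + 7)) = (12 + 2)*((-1 - 1)/(-3 + 7)) = 14*(-2/4) = 14*(-2*¼) = 14*(-½) = -7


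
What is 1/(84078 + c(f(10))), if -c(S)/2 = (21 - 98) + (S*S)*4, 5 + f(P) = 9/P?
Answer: 25/2102438 ≈ 1.1891e-5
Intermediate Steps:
f(P) = -5 + 9/P
c(S) = 154 - 8*S² (c(S) = -2*((21 - 98) + (S*S)*4) = -2*(-77 + S²*4) = -2*(-77 + 4*S²) = 154 - 8*S²)
1/(84078 + c(f(10))) = 1/(84078 + (154 - 8*(-5 + 9/10)²)) = 1/(84078 + (154 - 8*(-41/10)²)) = 1/(84078 + (154 - 8*1681/100)) = 1/(84078 + (154 - 3362/25)) = 1/(84078 + 488/25) = 1/(2102438/25) = 25/2102438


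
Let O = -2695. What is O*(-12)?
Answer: 32340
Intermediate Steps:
O*(-12) = -2695*(-12) = 32340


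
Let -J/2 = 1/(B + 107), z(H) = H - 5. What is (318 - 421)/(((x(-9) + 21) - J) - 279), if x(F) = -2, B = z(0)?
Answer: 5253/13259 ≈ 0.39618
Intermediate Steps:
z(H) = -5 + H
B = -5 (B = -5 + 0 = -5)
J = -1/51 (J = -2/(-5 + 107) = -2/102 = -2*1/102 = -1/51 ≈ -0.019608)
(318 - 421)/(((x(-9) + 21) - J) - 279) = (318 - 421)/(((-2 + 21) - 1*(-1/51)) - 279) = -103/((19 + 1/51) - 279) = -103/(970/51 - 279) = -103/(-13259/51) = -103*(-51/13259) = 5253/13259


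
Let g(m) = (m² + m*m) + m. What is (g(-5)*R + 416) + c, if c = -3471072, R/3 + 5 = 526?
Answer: -3400321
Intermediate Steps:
R = 1563 (R = -15 + 3*526 = -15 + 1578 = 1563)
g(m) = m + 2*m² (g(m) = (m² + m²) + m = 2*m² + m = m + 2*m²)
(g(-5)*R + 416) + c = (-5*(1 + 2*(-5))*1563 + 416) - 3471072 = (-5*(1 - 10)*1563 + 416) - 3471072 = (-5*(-9)*1563 + 416) - 3471072 = (45*1563 + 416) - 3471072 = (70335 + 416) - 3471072 = 70751 - 3471072 = -3400321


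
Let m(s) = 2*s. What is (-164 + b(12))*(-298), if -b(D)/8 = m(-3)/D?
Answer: 47680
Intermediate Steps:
b(D) = 48/D (b(D) = -8*2*(-3)/D = -(-48)/D = 48/D)
(-164 + b(12))*(-298) = (-164 + 48/12)*(-298) = (-164 + 48*(1/12))*(-298) = (-164 + 4)*(-298) = -160*(-298) = 47680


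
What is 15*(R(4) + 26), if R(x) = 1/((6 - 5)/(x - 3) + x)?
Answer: 393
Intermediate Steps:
R(x) = 1/(x + 1/(-3 + x)) (R(x) = 1/(1/(-3 + x) + x) = 1/(x + 1/(-3 + x)))
15*(R(4) + 26) = 15*((-3 + 4)/(1 + 4² - 3*4) + 26) = 15*(1/(1 + 16 - 12) + 26) = 15*(1/5 + 26) = 15*((⅕)*1 + 26) = 15*(⅕ + 26) = 15*(131/5) = 393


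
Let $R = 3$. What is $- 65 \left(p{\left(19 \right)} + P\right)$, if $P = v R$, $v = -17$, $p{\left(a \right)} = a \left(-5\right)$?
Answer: $9490$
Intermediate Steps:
$p{\left(a \right)} = - 5 a$
$P = -51$ ($P = \left(-17\right) 3 = -51$)
$- 65 \left(p{\left(19 \right)} + P\right) = - 65 \left(\left(-5\right) 19 - 51\right) = - 65 \left(-95 - 51\right) = \left(-65\right) \left(-146\right) = 9490$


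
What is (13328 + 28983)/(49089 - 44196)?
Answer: 42311/4893 ≈ 8.6472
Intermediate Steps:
(13328 + 28983)/(49089 - 44196) = 42311/4893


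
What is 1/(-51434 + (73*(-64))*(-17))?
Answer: 1/27990 ≈ 3.5727e-5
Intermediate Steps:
1/(-51434 + (73*(-64))*(-17)) = 1/(-51434 - 4672*(-17)) = 1/(-51434 + 79424) = 1/27990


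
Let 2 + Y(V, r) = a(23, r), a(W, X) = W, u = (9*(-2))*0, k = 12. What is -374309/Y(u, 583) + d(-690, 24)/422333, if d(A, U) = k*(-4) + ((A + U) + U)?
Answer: -158083057387/8868993 ≈ -17824.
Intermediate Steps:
u = 0 (u = -18*0 = 0)
d(A, U) = -48 + A + 2*U (d(A, U) = 12*(-4) + ((A + U) + U) = -48 + (A + 2*U) = -48 + A + 2*U)
Y(V, r) = 21 (Y(V, r) = -2 + 23 = 21)
-374309/Y(u, 583) + d(-690, 24)/422333 = -374309/21 + (-48 - 690 + 2*24)/422333 = -374309*1/21 + (-48 - 690 + 48)*(1/422333) = -374309/21 - 690*1/422333 = -374309/21 - 690/422333 = -158083057387/8868993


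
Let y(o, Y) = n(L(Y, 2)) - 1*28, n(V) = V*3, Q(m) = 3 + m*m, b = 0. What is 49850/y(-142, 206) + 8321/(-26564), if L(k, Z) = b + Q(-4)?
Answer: 45654279/26564 ≈ 1718.7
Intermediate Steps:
Q(m) = 3 + m²
L(k, Z) = 19 (L(k, Z) = 0 + (3 + (-4)²) = 0 + (3 + 16) = 0 + 19 = 19)
n(V) = 3*V
y(o, Y) = 29 (y(o, Y) = 3*19 - 1*28 = 57 - 28 = 29)
49850/y(-142, 206) + 8321/(-26564) = 49850/29 + 8321/(-26564) = 49850*(1/29) + 8321*(-1/26564) = 49850/29 - 8321/26564 = 45654279/26564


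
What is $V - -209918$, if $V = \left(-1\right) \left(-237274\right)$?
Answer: $447192$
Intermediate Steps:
$V = 237274$
$V - -209918 = 237274 - -209918 = 237274 + 209918 = 447192$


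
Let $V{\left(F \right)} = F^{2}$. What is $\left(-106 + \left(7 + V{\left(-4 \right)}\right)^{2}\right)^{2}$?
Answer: $178929$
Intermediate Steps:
$\left(-106 + \left(7 + V{\left(-4 \right)}\right)^{2}\right)^{2} = \left(-106 + \left(7 + \left(-4\right)^{2}\right)^{2}\right)^{2} = \left(-106 + \left(7 + 16\right)^{2}\right)^{2} = \left(-106 + 23^{2}\right)^{2} = \left(-106 + 529\right)^{2} = 423^{2} = 178929$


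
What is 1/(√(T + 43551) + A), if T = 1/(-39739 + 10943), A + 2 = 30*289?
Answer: 249603728/2162311019709 - 2*√9028226989405/2162311019709 ≈ 0.00011265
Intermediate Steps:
A = 8668 (A = -2 + 30*289 = -2 + 8670 = 8668)
T = -1/28796 (T = 1/(-28796) = -1/28796 ≈ -3.4727e-5)
1/(√(T + 43551) + A) = 1/(√(-1/28796 + 43551) + 8668) = 1/(√(1254094595/28796) + 8668) = 1/(√9028226989405/14398 + 8668) = 1/(8668 + √9028226989405/14398)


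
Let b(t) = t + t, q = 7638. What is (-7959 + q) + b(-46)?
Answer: -413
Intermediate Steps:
b(t) = 2*t
(-7959 + q) + b(-46) = (-7959 + 7638) + 2*(-46) = -321 - 92 = -413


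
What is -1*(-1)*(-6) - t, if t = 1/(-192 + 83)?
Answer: -653/109 ≈ -5.9908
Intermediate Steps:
t = -1/109 (t = 1/(-109) = -1/109 ≈ -0.0091743)
-1*(-1)*(-6) - t = -1*(-1)*(-6) - 1*(-1/109) = 1*(-6) + 1/109 = -6 + 1/109 = -653/109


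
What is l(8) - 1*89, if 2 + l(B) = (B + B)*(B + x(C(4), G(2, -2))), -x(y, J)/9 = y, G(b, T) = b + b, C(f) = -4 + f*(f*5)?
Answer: -10907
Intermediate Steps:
C(f) = -4 + 5*f² (C(f) = -4 + f*(5*f) = -4 + 5*f²)
G(b, T) = 2*b
x(y, J) = -9*y
l(B) = -2 + 2*B*(-684 + B) (l(B) = -2 + (B + B)*(B - 9*(-4 + 5*4²)) = -2 + (2*B)*(B - 9*(-4 + 5*16)) = -2 + (2*B)*(B - 9*(-4 + 80)) = -2 + (2*B)*(B - 9*76) = -2 + (2*B)*(B - 684) = -2 + (2*B)*(-684 + B) = -2 + 2*B*(-684 + B))
l(8) - 1*89 = (-2 - 1368*8 + 2*8²) - 1*89 = (-2 - 10944 + 2*64) - 89 = (-2 - 10944 + 128) - 89 = -10818 - 89 = -10907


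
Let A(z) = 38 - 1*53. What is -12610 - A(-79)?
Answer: -12595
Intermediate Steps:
A(z) = -15 (A(z) = 38 - 53 = -15)
-12610 - A(-79) = -12610 - 1*(-15) = -12610 + 15 = -12595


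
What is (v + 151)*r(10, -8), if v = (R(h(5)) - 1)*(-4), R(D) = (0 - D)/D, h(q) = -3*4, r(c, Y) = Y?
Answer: -1272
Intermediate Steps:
h(q) = -12
R(D) = -1 (R(D) = (-D)/D = -1)
v = 8 (v = (-1 - 1)*(-4) = -2*(-4) = 8)
(v + 151)*r(10, -8) = (8 + 151)*(-8) = 159*(-8) = -1272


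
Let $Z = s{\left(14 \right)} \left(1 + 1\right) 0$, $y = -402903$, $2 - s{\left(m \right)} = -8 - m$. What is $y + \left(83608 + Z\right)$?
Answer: $-319295$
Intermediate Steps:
$s{\left(m \right)} = 10 + m$ ($s{\left(m \right)} = 2 - \left(-8 - m\right) = 2 + \left(8 + m\right) = 10 + m$)
$Z = 0$ ($Z = \left(10 + 14\right) \left(1 + 1\right) 0 = 24 \cdot 2 \cdot 0 = 24 \cdot 0 = 0$)
$y + \left(83608 + Z\right) = -402903 + \left(83608 + 0\right) = -402903 + 83608 = -319295$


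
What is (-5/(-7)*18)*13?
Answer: 1170/7 ≈ 167.14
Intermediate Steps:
(-5/(-7)*18)*13 = (-5*(-⅐)*18)*13 = ((5/7)*18)*13 = (90/7)*13 = 1170/7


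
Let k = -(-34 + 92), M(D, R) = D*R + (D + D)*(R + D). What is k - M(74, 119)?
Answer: -37428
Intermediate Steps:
M(D, R) = D*R + 2*D*(D + R) (M(D, R) = D*R + (2*D)*(D + R) = D*R + 2*D*(D + R))
k = -58 (k = -1*58 = -58)
k - M(74, 119) = -58 - 74*(2*74 + 3*119) = -58 - 74*(148 + 357) = -58 - 74*505 = -58 - 1*37370 = -58 - 37370 = -37428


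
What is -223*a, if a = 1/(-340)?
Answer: 223/340 ≈ 0.65588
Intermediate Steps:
a = -1/340 ≈ -0.0029412
-223*a = -223*(-1/340) = 223/340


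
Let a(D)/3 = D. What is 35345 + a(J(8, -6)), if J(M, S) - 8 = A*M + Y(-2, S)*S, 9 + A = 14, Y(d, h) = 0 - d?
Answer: 35453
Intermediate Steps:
Y(d, h) = -d
A = 5 (A = -9 + 14 = 5)
J(M, S) = 8 + 2*S + 5*M (J(M, S) = 8 + (5*M + (-1*(-2))*S) = 8 + (5*M + 2*S) = 8 + (2*S + 5*M) = 8 + 2*S + 5*M)
a(D) = 3*D
35345 + a(J(8, -6)) = 35345 + 3*(8 + 2*(-6) + 5*8) = 35345 + 3*(8 - 12 + 40) = 35345 + 3*36 = 35345 + 108 = 35453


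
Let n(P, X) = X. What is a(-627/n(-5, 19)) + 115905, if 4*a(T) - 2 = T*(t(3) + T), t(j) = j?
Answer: 116153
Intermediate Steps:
a(T) = 1/2 + T*(3 + T)/4 (a(T) = 1/2 + (T*(3 + T))/4 = 1/2 + T*(3 + T)/4)
a(-627/n(-5, 19)) + 115905 = (1/2 + (-627/19)**2/4 + 3*(-627/19)/4) + 115905 = (1/2 + (-627*1/19)**2/4 + 3*(-627*1/19)/4) + 115905 = (1/2 + (1/4)*(-33)**2 + (3/4)*(-33)) + 115905 = (1/2 + (1/4)*1089 - 99/4) + 115905 = (1/2 + 1089/4 - 99/4) + 115905 = 248 + 115905 = 116153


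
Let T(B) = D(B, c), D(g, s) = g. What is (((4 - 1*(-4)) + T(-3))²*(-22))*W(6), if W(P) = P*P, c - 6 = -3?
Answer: -19800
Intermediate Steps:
c = 3 (c = 6 - 3 = 3)
W(P) = P²
T(B) = B
(((4 - 1*(-4)) + T(-3))²*(-22))*W(6) = (((4 - 1*(-4)) - 3)²*(-22))*6² = (((4 + 4) - 3)²*(-22))*36 = ((8 - 3)²*(-22))*36 = (5²*(-22))*36 = (25*(-22))*36 = -550*36 = -19800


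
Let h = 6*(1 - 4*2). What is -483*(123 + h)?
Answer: -39123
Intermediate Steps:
h = -42 (h = 6*(1 - 8) = 6*(-7) = -42)
-483*(123 + h) = -483*(123 - 42) = -483*81 = -39123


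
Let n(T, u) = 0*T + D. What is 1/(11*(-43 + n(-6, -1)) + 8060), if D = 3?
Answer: 1/7620 ≈ 0.00013123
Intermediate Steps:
n(T, u) = 3 (n(T, u) = 0*T + 3 = 0 + 3 = 3)
1/(11*(-43 + n(-6, -1)) + 8060) = 1/(11*(-43 + 3) + 8060) = 1/(11*(-40) + 8060) = 1/(-440 + 8060) = 1/7620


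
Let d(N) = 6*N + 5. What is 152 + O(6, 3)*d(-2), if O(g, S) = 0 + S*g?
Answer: 26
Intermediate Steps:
O(g, S) = S*g
d(N) = 5 + 6*N
152 + O(6, 3)*d(-2) = 152 + (3*6)*(5 + 6*(-2)) = 152 + 18*(5 - 12) = 152 + 18*(-7) = 152 - 126 = 26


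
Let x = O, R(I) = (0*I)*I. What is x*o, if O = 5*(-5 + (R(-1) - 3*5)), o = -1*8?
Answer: 800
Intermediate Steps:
o = -8
R(I) = 0 (R(I) = 0*I = 0)
O = -100 (O = 5*(-5 + (0 - 3*5)) = 5*(-5 + (0 - 15)) = 5*(-5 - 15) = 5*(-20) = -100)
x = -100
x*o = -100*(-8) = 800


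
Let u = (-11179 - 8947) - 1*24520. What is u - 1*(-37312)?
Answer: -7334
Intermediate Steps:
u = -44646 (u = -20126 - 24520 = -44646)
u - 1*(-37312) = -44646 - 1*(-37312) = -44646 + 37312 = -7334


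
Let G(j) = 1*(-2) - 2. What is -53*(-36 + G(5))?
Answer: 2120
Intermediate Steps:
G(j) = -4 (G(j) = -2 - 2 = -4)
-53*(-36 + G(5)) = -53*(-36 - 4) = -53*(-40) = 2120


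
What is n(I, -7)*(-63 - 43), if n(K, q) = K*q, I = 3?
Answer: 2226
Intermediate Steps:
n(I, -7)*(-63 - 43) = (3*(-7))*(-63 - 43) = -21*(-106) = 2226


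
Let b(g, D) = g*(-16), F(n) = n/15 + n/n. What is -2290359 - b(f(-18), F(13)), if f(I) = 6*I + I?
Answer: -2292375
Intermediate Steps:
f(I) = 7*I
F(n) = 1 + n/15 (F(n) = n*(1/15) + 1 = n/15 + 1 = 1 + n/15)
b(g, D) = -16*g
-2290359 - b(f(-18), F(13)) = -2290359 - (-16)*7*(-18) = -2290359 - (-16)*(-126) = -2290359 - 1*2016 = -2290359 - 2016 = -2292375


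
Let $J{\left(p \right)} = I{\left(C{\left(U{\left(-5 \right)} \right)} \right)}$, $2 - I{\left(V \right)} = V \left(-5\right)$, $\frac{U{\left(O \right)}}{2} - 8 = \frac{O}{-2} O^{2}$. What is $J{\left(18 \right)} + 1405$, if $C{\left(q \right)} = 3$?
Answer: $1422$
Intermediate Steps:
$U{\left(O \right)} = 16 - O^{3}$ ($U{\left(O \right)} = 16 + 2 \frac{O}{-2} O^{2} = 16 + 2 O \left(- \frac{1}{2}\right) O^{2} = 16 + 2 - \frac{O}{2} O^{2} = 16 + 2 \left(- \frac{O^{3}}{2}\right) = 16 - O^{3}$)
$I{\left(V \right)} = 2 + 5 V$ ($I{\left(V \right)} = 2 - V \left(-5\right) = 2 - - 5 V = 2 + 5 V$)
$J{\left(p \right)} = 17$ ($J{\left(p \right)} = 2 + 5 \cdot 3 = 2 + 15 = 17$)
$J{\left(18 \right)} + 1405 = 17 + 1405 = 1422$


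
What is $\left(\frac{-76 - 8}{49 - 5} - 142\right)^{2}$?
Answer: $\frac{2505889}{121} \approx 20710.0$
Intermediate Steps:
$\left(\frac{-76 - 8}{49 - 5} - 142\right)^{2} = \left(- \frac{84}{44} - 142\right)^{2} = \left(\left(-84\right) \frac{1}{44} - 142\right)^{2} = \left(- \frac{21}{11} - 142\right)^{2} = \left(- \frac{1583}{11}\right)^{2} = \frac{2505889}{121}$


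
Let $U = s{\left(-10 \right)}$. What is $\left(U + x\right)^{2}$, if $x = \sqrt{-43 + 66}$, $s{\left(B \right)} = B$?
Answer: $\left(10 - \sqrt{23}\right)^{2} \approx 27.083$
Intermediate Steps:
$U = -10$
$x = \sqrt{23} \approx 4.7958$
$\left(U + x\right)^{2} = \left(-10 + \sqrt{23}\right)^{2}$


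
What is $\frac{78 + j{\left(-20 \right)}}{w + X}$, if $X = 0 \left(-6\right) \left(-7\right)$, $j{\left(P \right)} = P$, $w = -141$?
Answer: $- \frac{58}{141} \approx -0.41135$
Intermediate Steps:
$X = 0$ ($X = 0 \left(-7\right) = 0$)
$\frac{78 + j{\left(-20 \right)}}{w + X} = \frac{78 - 20}{-141 + 0} = \frac{58}{-141} = 58 \left(- \frac{1}{141}\right) = - \frac{58}{141}$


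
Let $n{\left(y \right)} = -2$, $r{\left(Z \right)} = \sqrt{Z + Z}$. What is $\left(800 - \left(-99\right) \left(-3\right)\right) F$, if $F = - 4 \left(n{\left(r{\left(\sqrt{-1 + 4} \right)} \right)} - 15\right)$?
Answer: $34204$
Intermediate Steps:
$r{\left(Z \right)} = \sqrt{2} \sqrt{Z}$ ($r{\left(Z \right)} = \sqrt{2 Z} = \sqrt{2} \sqrt{Z}$)
$F = 68$ ($F = - 4 \left(-2 - 15\right) = \left(-4\right) \left(-17\right) = 68$)
$\left(800 - \left(-99\right) \left(-3\right)\right) F = \left(800 - \left(-99\right) \left(-3\right)\right) 68 = \left(800 - 297\right) 68 = 503 \cdot 68 = 34204$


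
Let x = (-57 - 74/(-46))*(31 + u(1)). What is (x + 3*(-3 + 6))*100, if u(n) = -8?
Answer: -126500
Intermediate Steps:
x = -1274 (x = (-57 - 74/(-46))*(31 - 8) = (-57 - 74*(-1/46))*23 = (-57 + 37/23)*23 = -1274/23*23 = -1274)
(x + 3*(-3 + 6))*100 = (-1274 + 3*(-3 + 6))*100 = (-1274 + 3*3)*100 = (-1274 + 9)*100 = -1265*100 = -126500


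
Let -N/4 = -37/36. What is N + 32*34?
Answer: 9829/9 ≈ 1092.1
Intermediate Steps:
N = 37/9 (N = -(-148)/36 = -4*(-37/36) = 37/9 ≈ 4.1111)
N + 32*34 = 37/9 + 32*34 = 37/9 + 1088 = 9829/9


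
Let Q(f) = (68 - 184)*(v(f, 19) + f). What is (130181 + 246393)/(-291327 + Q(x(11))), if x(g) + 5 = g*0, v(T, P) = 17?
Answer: -376574/292719 ≈ -1.2865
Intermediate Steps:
x(g) = -5 (x(g) = -5 + g*0 = -5 + 0 = -5)
Q(f) = -1972 - 116*f (Q(f) = (68 - 184)*(17 + f) = -116*(17 + f) = -1972 - 116*f)
(130181 + 246393)/(-291327 + Q(x(11))) = (130181 + 246393)/(-291327 + (-1972 - 116*(-5))) = 376574/(-291327 + (-1972 + 580)) = 376574/(-291327 - 1392) = 376574/(-292719) = 376574*(-1/292719) = -376574/292719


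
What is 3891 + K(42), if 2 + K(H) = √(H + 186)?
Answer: 3889 + 2*√57 ≈ 3904.1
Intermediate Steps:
K(H) = -2 + √(186 + H) (K(H) = -2 + √(H + 186) = -2 + √(186 + H))
3891 + K(42) = 3891 + (-2 + √(186 + 42)) = 3891 + (-2 + √228) = 3891 + (-2 + 2*√57) = 3889 + 2*√57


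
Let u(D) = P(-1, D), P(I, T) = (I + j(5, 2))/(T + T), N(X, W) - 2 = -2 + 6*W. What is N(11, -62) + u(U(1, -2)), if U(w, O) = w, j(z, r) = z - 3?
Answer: -743/2 ≈ -371.50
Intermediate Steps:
j(z, r) = -3 + z
N(X, W) = 6*W (N(X, W) = 2 + (-2 + 6*W) = 6*W)
P(I, T) = (2 + I)/(2*T) (P(I, T) = (I + (-3 + 5))/(T + T) = (I + 2)/((2*T)) = (2 + I)*(1/(2*T)) = (2 + I)/(2*T))
u(D) = 1/(2*D) (u(D) = (2 - 1)/(2*D) = (1/2)*1/D = 1/(2*D))
N(11, -62) + u(U(1, -2)) = 6*(-62) + (1/2)/1 = -372 + (1/2)*1 = -372 + 1/2 = -743/2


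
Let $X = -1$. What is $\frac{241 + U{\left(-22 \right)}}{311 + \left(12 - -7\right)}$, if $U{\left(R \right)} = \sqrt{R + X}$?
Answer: $\frac{241}{330} + \frac{i \sqrt{23}}{330} \approx 0.7303 + 0.014533 i$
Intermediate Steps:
$U{\left(R \right)} = \sqrt{-1 + R}$ ($U{\left(R \right)} = \sqrt{R - 1} = \sqrt{-1 + R}$)
$\frac{241 + U{\left(-22 \right)}}{311 + \left(12 - -7\right)} = \frac{241 + \sqrt{-1 - 22}}{311 + \left(12 - -7\right)} = \frac{241 + \sqrt{-23}}{311 + \left(12 + 7\right)} = \frac{241 + i \sqrt{23}}{311 + 19} = \frac{241 + i \sqrt{23}}{330} = \left(241 + i \sqrt{23}\right) \frac{1}{330} = \frac{241}{330} + \frac{i \sqrt{23}}{330}$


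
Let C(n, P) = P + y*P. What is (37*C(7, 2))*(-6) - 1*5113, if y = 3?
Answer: -6889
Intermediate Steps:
C(n, P) = 4*P (C(n, P) = P + 3*P = 4*P)
(37*C(7, 2))*(-6) - 1*5113 = (37*(4*2))*(-6) - 1*5113 = (37*8)*(-6) - 5113 = 296*(-6) - 5113 = -1776 - 5113 = -6889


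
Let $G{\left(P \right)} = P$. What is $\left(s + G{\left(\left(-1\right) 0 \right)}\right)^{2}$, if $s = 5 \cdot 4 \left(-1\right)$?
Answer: $400$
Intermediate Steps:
$s = -20$ ($s = 20 \left(-1\right) = -20$)
$\left(s + G{\left(\left(-1\right) 0 \right)}\right)^{2} = \left(-20 - 0\right)^{2} = \left(-20 + 0\right)^{2} = \left(-20\right)^{2} = 400$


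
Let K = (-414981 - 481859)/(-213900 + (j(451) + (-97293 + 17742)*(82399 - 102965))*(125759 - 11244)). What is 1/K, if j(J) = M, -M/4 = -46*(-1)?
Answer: -18735177106033/89684 ≈ -2.0890e+8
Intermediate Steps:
M = -184 (M = -(-184)*(-1) = -4*46 = -184)
j(J) = -184
K = -89684/18735177106033 (K = (-414981 - 481859)/(-213900 + (-184 + (-97293 + 17742)*(82399 - 102965))*(125759 - 11244)) = -896840/(-213900 + (-184 - 79551*(-20566))*114515) = -896840/(-213900 + (-184 + 1636045866)*114515) = -896840/(-213900 + 1636045682*114515) = -896840/(-213900 + 187351771274230) = -896840/187351771060330 = -896840*1/187351771060330 = -89684/18735177106033 ≈ -4.7869e-9)
1/K = 1/(-89684/18735177106033) = -18735177106033/89684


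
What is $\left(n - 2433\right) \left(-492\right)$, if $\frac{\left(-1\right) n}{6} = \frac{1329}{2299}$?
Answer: $\frac{2755908972}{2299} \approx 1.1987 \cdot 10^{6}$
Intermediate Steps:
$n = - \frac{7974}{2299}$ ($n = - 6 \cdot \frac{1329}{2299} = - 6 \cdot 1329 \cdot \frac{1}{2299} = \left(-6\right) \frac{1329}{2299} = - \frac{7974}{2299} \approx -3.4685$)
$\left(n - 2433\right) \left(-492\right) = \left(- \frac{7974}{2299} - 2433\right) \left(-492\right) = \left(- \frac{5601441}{2299}\right) \left(-492\right) = \frac{2755908972}{2299}$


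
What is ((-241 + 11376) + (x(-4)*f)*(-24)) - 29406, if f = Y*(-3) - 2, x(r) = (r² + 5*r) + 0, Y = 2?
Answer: -19039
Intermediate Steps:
x(r) = r² + 5*r
f = -8 (f = 2*(-3) - 2 = -6 - 2 = -8)
((-241 + 11376) + (x(-4)*f)*(-24)) - 29406 = ((-241 + 11376) + (-4*(5 - 4)*(-8))*(-24)) - 29406 = (11135 + (-4*1*(-8))*(-24)) - 29406 = (11135 - 4*(-8)*(-24)) - 29406 = (11135 + 32*(-24)) - 29406 = (11135 - 768) - 29406 = 10367 - 29406 = -19039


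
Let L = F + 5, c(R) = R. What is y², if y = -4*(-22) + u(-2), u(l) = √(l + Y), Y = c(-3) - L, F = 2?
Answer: 7732 + 352*I*√3 ≈ 7732.0 + 609.68*I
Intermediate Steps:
L = 7 (L = 2 + 5 = 7)
Y = -10 (Y = -3 - 1*7 = -3 - 7 = -10)
u(l) = √(-10 + l) (u(l) = √(l - 10) = √(-10 + l))
y = 88 + 2*I*√3 (y = -4*(-22) + √(-10 - 2) = 88 + √(-12) = 88 + 2*I*√3 ≈ 88.0 + 3.4641*I)
y² = (88 + 2*I*√3)²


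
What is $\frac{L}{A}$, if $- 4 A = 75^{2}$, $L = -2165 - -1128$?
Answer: $\frac{4148}{5625} \approx 0.73742$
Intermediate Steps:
$L = -1037$ ($L = -2165 + 1128 = -1037$)
$A = - \frac{5625}{4}$ ($A = - \frac{75^{2}}{4} = \left(- \frac{1}{4}\right) 5625 = - \frac{5625}{4} \approx -1406.3$)
$\frac{L}{A} = - \frac{1037}{- \frac{5625}{4}} = \left(-1037\right) \left(- \frac{4}{5625}\right) = \frac{4148}{5625}$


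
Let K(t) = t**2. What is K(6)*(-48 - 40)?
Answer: -3168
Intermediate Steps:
K(6)*(-48 - 40) = 6**2*(-48 - 40) = 36*(-88) = -3168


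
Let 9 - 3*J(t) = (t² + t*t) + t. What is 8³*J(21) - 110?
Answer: -152686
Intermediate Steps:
J(t) = 3 - 2*t²/3 - t/3 (J(t) = 3 - ((t² + t*t) + t)/3 = 3 - ((t² + t²) + t)/3 = 3 - (2*t² + t)/3 = 3 - (t + 2*t²)/3 = 3 + (-2*t²/3 - t/3) = 3 - 2*t²/3 - t/3)
8³*J(21) - 110 = 8³*(3 - ⅔*21² - ⅓*21) - 110 = 512*(3 - ⅔*441 - 7) - 110 = 512*(3 - 294 - 7) - 110 = 512*(-298) - 110 = -152576 - 110 = -152686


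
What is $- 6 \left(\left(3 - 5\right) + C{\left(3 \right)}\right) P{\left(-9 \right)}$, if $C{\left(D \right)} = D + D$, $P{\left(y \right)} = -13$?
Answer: $312$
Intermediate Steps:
$C{\left(D \right)} = 2 D$
$- 6 \left(\left(3 - 5\right) + C{\left(3 \right)}\right) P{\left(-9 \right)} = - 6 \left(\left(3 - 5\right) + 2 \cdot 3\right) \left(-13\right) = - 6 \left(-2 + 6\right) \left(-13\right) = \left(-6\right) 4 \left(-13\right) = \left(-24\right) \left(-13\right) = 312$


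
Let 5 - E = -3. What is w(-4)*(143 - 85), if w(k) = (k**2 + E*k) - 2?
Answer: -1044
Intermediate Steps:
E = 8 (E = 5 - 1*(-3) = 5 + 3 = 8)
w(k) = -2 + k**2 + 8*k (w(k) = (k**2 + 8*k) - 2 = -2 + k**2 + 8*k)
w(-4)*(143 - 85) = (-2 + (-4)**2 + 8*(-4))*(143 - 85) = (-2 + 16 - 32)*58 = -18*58 = -1044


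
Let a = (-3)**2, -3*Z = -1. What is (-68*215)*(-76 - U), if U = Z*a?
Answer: 1154980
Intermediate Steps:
Z = 1/3 (Z = -1/3*(-1) = 1/3 ≈ 0.33333)
a = 9
U = 3 (U = (1/3)*9 = 3)
(-68*215)*(-76 - U) = (-68*215)*(-76 - 1*3) = -14620*(-76 - 3) = -14620*(-79) = 1154980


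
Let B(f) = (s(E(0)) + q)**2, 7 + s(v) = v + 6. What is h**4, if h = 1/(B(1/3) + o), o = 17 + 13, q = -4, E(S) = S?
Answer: 1/9150625 ≈ 1.0928e-7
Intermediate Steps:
s(v) = -1 + v (s(v) = -7 + (v + 6) = -7 + (6 + v) = -1 + v)
o = 30
B(f) = 25 (B(f) = ((-1 + 0) - 4)**2 = (-1 - 4)**2 = (-5)**2 = 25)
h = 1/55 (h = 1/(25 + 30) = 1/55 ≈ 0.018182)
h**4 = (1/55)**4 = 1/9150625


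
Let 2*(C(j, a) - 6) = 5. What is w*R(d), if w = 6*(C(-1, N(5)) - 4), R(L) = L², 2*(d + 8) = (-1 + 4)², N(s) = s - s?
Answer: 1323/4 ≈ 330.75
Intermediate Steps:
N(s) = 0
C(j, a) = 17/2 (C(j, a) = 6 + (½)*5 = 6 + 5/2 = 17/2)
d = -7/2 (d = -8 + (-1 + 4)²/2 = -8 + (½)*3² = -8 + (½)*9 = -8 + 9/2 = -7/2 ≈ -3.5000)
w = 27 (w = 6*(17/2 - 4) = 6*(9/2) = 27)
w*R(d) = 27*(-7/2)² = 27*(49/4) = 1323/4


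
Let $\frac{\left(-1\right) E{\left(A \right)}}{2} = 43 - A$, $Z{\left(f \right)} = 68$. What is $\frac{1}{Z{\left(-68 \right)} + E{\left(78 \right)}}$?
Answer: $\frac{1}{138} \approx 0.0072464$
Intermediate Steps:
$E{\left(A \right)} = -86 + 2 A$ ($E{\left(A \right)} = - 2 \left(43 - A\right) = -86 + 2 A$)
$\frac{1}{Z{\left(-68 \right)} + E{\left(78 \right)}} = \frac{1}{68 + \left(-86 + 2 \cdot 78\right)} = \frac{1}{68 + \left(-86 + 156\right)} = \frac{1}{68 + 70} = \frac{1}{138}$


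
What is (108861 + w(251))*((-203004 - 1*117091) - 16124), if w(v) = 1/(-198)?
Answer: -2415674900821/66 ≈ -3.6601e+10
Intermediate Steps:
w(v) = -1/198
(108861 + w(251))*((-203004 - 1*117091) - 16124) = (108861 - 1/198)*((-203004 - 1*117091) - 16124) = 21554477*((-203004 - 117091) - 16124)/198 = 21554477*(-320095 - 16124)/198 = (21554477/198)*(-336219) = -2415674900821/66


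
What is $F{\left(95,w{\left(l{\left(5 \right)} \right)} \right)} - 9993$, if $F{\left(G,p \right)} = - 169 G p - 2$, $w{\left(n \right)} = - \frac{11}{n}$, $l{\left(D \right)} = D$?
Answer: $25326$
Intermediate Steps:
$F{\left(G,p \right)} = -2 - 169 G p$ ($F{\left(G,p \right)} = - 169 G p - 2 = -2 - 169 G p$)
$F{\left(95,w{\left(l{\left(5 \right)} \right)} \right)} - 9993 = \left(-2 - 16055 \left(- \frac{11}{5}\right)\right) - 9993 = \left(-2 + 35321\right) - 9993 = 35319 - 9993 = 25326$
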